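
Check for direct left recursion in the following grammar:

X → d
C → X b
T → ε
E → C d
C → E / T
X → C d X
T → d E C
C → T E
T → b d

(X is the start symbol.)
X → d: starts with d
C → X b: starts with X
T → ε: starts with ε
E → C d: starts with C
C → E / T: starts with E
X → C d X: starts with C
T → d E C: starts with d
C → T E: starts with T
T → b d: starts with b

No direct left recursion found.

Answer: No direct left recursion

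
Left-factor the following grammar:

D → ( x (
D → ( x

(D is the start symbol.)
D → ( x D'
D' → (
D' → ε

Left-factoring transforms A → αβ₁ | αβ₂ into A → αA' and A' → β₁ | β₂
(α is the longest common prefix among the alternatives). Repeat until
no nonterminal has two alternatives with a common prefix.

Round 1: D has alternatives sharing prefix '( x'. Introduce D': D → ( x D'
  Add: D' → (
  Add: D' → ε

No remaining common prefixes — done.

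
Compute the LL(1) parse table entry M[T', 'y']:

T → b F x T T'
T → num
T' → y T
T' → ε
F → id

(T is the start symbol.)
To find M[T', 'y'], we find productions for T' where 'y' is in the predict set (PREDICT(N → α) = (FIRST(α) \ {ε}) ∪ (FOLLOW(N) if α ⇒* ε)).

Relevant sets:
  FOLLOW(T') = { $, 'y' }

T' → y T: PREDICT = { 'y' }
  'y' is in predict set, so this production goes in M[T', 'y']
T' → ε: PREDICT = { $, 'y' }
  'y' is in predict set, so this production goes in M[T', 'y']

M[T', 'y'] = T' → y T, T' → ε  (a multiply-defined cell — the grammar is not LL(1))

Answer: T' → y T, T' → ε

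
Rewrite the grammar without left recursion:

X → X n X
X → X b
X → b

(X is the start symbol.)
X is directly left-recursive. The standard transformation for
  A → A α₁ | ... | A α_m | β₁ | ... | β_n
is
  A  → β₁ A' | ... | β_n A'
  A' → α₁ A' | ... | α_m A' | ε

X → b becomes X → b X'
X → X n X becomes X' → n X X'
X → X b becomes X' → b X'
Add X' → ε

Resulting grammar:
X → b X'
X' → n X X'
X' → b X'
X' → ε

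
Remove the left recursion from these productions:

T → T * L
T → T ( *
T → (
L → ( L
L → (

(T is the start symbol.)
T is directly left-recursive. The standard transformation for
  A → A α₁ | ... | A α_m | β₁ | ... | β_n
is
  A  → β₁ A' | ... | β_n A'
  A' → α₁ A' | ... | α_m A' | ε

T → ( becomes T → ( T'
T → T * L becomes T' → * L T'
T → T ( * becomes T' → ( * T'
Add T' → ε

Productions for other non-terminals are unchanged:
  L → ( L
  L → (

Resulting grammar:
T → ( T'
T' → * L T'
T' → ( * T'
T' → ε
L → ( L
L → (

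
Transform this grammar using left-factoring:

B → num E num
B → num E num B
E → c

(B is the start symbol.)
Left-factoring transforms A → αβ₁ | αβ₂ into A → αA' and A' → β₁ | β₂
(α is the longest common prefix among the alternatives). Repeat until
no nonterminal has two alternatives with a common prefix.

Round 1: B has alternatives sharing prefix 'num E num'. Introduce B': B → num E num B'
  Add: B' → ε
  Add: B' → B

No remaining common prefixes — done.

Resulting grammar:
B → num E num B'
B' → ε
B' → B
E → c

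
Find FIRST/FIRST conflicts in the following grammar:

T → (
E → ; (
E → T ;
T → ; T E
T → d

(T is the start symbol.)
Yes. E → ';' '(' / E → T ';' on { ';' }

A FIRST/FIRST conflict occurs when two productions N → α and N → β for the same non-terminal have FIRST(α) ∩ FIRST(β) ≠ ∅ (with ε ∈ FIRST of a nullable right-hand side, so two nullable alternatives also conflict).

FIRST sets of the non-terminals at (or reachable through a nullable prefix from) the front of some alternative:
  FIRST(T) = { '(', ';', 'd' }

Productions for T:
  T → (: FIRST = { '(' }
  T → ; T E: FIRST = { ';' }
  T → d: FIRST = { 'd' }
Productions for E:
  E → ; (: FIRST = { ';' }
  E → T ;: FIRST = { '(', ';', 'd' }

Conflict for E: E → ; ( and E → T ;
  Overlap: { ';' }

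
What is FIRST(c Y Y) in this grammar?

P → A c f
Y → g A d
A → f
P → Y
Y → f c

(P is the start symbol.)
To compute FIRST(c Y Y), process the symbols left to right:
Symbol c is a terminal. Add 'c' and stop.
FIRST(c Y Y) = { 'c' }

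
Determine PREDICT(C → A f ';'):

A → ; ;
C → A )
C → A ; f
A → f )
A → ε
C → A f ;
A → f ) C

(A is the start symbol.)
{ ';', 'f' }

PREDICT(C → A f ';') = (FIRST(RHS) \ {ε}) ∪ (FOLLOW(C) if ε ∈ FIRST(RHS), i.e. RHS ⇒* ε)
FIRST(A) = { ';', 'f', ε }
FIRST(A f ';') = { ';', 'f' }
ε ∉ FIRST(A f ';'), so FOLLOW(C) is not added.
PREDICT(C → A f ';') = { ';', 'f' }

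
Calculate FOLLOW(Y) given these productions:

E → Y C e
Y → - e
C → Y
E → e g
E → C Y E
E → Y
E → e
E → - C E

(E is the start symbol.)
{ $, '-', 'e' }

To compute FOLLOW(Y), find every occurrence of Y on a right-hand side N → α Y β: add FIRST(β) \ {ε}, and if β is empty or nullable also add FOLLOW(N). Iterate to a fixed point.

In E → Y C e: Y is followed by C e, add FIRST(C e) \ {ε} = { '-' }
In C → Y: Y is at the end, add FOLLOW(C)
In E → C Y E: Y is followed by E, add FIRST(E) \ {ε} = { '-', 'e' }
In E → Y: Y is at the end, add FOLLOW(E)

The FOLLOW sets referred to above (computed the same way, to a fixed point):
  FOLLOW(C) = { '-', 'e' }
  FOLLOW(E) = { $ }

Taking the union: FOLLOW(Y) = { $, '-', 'e' }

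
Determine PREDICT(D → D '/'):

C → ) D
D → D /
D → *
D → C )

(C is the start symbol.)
{ ')', '*' }

PREDICT(D → D '/') = (FIRST(RHS) \ {ε}) ∪ (FOLLOW(D) if ε ∈ FIRST(RHS), i.e. RHS ⇒* ε)
FIRST(D) = { ')', '*' }
FIRST(D '/') = { ')', '*' }
ε ∉ FIRST(D '/'), so FOLLOW(D) is not added.
PREDICT(D → D '/') = { ')', '*' }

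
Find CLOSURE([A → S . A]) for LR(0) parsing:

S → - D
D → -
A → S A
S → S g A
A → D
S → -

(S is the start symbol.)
To compute CLOSURE, for each item [A → α.Bβ] where B is a non-terminal, add [B → .γ] for all productions B → γ; repeat for the newly added items until nothing changes.

Start with: [A → S . A]
  [A → S . A] has the dot before A: add [A → . S A], [A → . D]
  [A → . S A] has the dot before S: add [S → . - D], [S → . S g A], [S → . -]
  [A → . D] has the dot before D: add [D → . -]
No further items can be added.

CLOSURE = { [A → . D], [A → . S A], [A → S . A], [D → . -], [S → . - D], [S → . -], [S → . S g A] }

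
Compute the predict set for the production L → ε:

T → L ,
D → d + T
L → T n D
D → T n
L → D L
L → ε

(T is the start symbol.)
PREDICT(L → ε) = (FIRST(RHS) \ {ε}) ∪ (FOLLOW(L) if ε ∈ FIRST(RHS), i.e. RHS ⇒* ε)
The right-hand side is ε (FIRST(ε) = { ε }), so the predict set is FOLLOW(L) = { ',' }
PREDICT(L → ε) = { ',' }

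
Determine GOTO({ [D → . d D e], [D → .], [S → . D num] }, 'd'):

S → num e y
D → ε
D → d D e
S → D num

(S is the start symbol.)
GOTO(I, 'd') = CLOSURE({ [A → αX.β] : [A → α.Xβ] ∈ I, X = 'd' })

Items with dot before 'd', with the dot advanced:
  [D → . d D e] → [D → d . D e]
Closure of the advanced items:
  [D → d . D e] has the dot before D: add [D → .], [D → . d D e]

GOTO = { [D → . d D e], [D → .], [D → d . D e] }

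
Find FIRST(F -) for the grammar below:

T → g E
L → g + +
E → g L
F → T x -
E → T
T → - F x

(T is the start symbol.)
{ '-', 'g' }

FIRST sets of the non-terminals involved (from the grammar, by fixed-point iteration):
  FIRST(F) = { '-', 'g' }

To compute FIRST(F -), process the symbols left to right:
Symbol F is a non-terminal. Add FIRST(F) \ {ε} = { '-', 'g' }
F is not nullable (ε ∉ FIRST(F)), so stop here.
FIRST(F -) = { '-', 'g' }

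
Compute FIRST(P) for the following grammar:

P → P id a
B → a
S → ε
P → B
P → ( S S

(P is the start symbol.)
To compute FIRST(P), examine every production with P on the left-hand side, reading each right-hand side left to right until a non-nullable symbol is reached.

FIRST sets of the other non-terminals involved (by the same procedure, iterated to a fixed point):
  FIRST(B) = { 'a' }

From P → P id a:
  - P is the symbol being defined: contributes nothing new
    P is not nullable, so stop
From P → B:
  - B is a non-terminal: add FIRST(B) \ {ε} = { 'a' }
    B is not nullable, so stop
From P → ( S S:
  - '(' is a terminal: add '(' and stop

Collecting: FIRST(P) = { '(', 'a' }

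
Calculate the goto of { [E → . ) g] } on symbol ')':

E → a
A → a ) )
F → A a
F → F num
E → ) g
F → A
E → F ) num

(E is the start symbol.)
{ [E → ) . g] }

GOTO(I, ')') = CLOSURE({ [A → αX.β] : [A → α.Xβ] ∈ I, X = ')' })

Items with dot before ')', with the dot advanced:
  [E → . ) g] → [E → ) . g]
Closure adds nothing (no advanced item has the dot before a non-terminal).

GOTO = { [E → ) . g] }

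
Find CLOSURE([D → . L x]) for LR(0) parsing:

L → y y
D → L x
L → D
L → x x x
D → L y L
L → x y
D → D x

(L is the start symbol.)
To compute CLOSURE, for each item [A → α.Bβ] where B is a non-terminal, add [B → .γ] for all productions B → γ; repeat for the newly added items until nothing changes.

Start with: [D → . L x]
  [D → . L x] has the dot before L: add [L → . y y], [L → . D], [L → . x x x], [L → . x y]
  [L → . D] has the dot before D: add [D → . L y L], [D → . D x]
No further items can be added.

CLOSURE = { [D → . D x], [D → . L x], [D → . L y L], [L → . D], [L → . x x x], [L → . x y], [L → . y y] }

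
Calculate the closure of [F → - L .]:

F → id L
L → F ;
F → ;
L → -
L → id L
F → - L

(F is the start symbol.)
{ [F → - L .] }

To compute CLOSURE, for each item [A → α.Bβ] where B is a non-terminal, add [B → .γ] for all productions B → γ; repeat for the newly added items until nothing changes.

Start with: [F → - L .]
The dot is at the end, so nothing is added.

CLOSURE = { [F → - L .] }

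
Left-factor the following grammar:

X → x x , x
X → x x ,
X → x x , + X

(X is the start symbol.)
X → x x , X'
X' → x
X' → ε
X' → + X

Left-factoring transforms A → αβ₁ | αβ₂ into A → αA' and A' → β₁ | β₂
(α is the longest common prefix among the alternatives). Repeat until
no nonterminal has two alternatives with a common prefix.

Round 1: X has alternatives sharing prefix 'x x ,'. Introduce X': X → x x , X'
  Add: X' → x
  Add: X' → ε
  Add: X' → + X

No remaining common prefixes — done.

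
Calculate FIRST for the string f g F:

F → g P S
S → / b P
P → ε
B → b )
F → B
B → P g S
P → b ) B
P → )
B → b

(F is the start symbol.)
To compute FIRST(f g F), process the symbols left to right:
Symbol f is a terminal. Add 'f' and stop.
FIRST(f g F) = { 'f' }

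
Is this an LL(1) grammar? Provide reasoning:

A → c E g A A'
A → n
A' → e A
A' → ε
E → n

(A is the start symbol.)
A grammar is LL(1) if for each non-terminal N with multiple productions, the predict sets of those productions are pairwise disjoint, where PREDICT(N → α) = (FIRST(α) \ {ε}) ∪ (FOLLOW(N) if α ⇒* ε).

Relevant sets:
  FOLLOW(A') = { $, 'e' }

For A:
  PREDICT(A → c E g A A') = { 'c' }
  PREDICT(A → n) = { 'n' }
For A':
  PREDICT(A' → e A) = { 'e' }
  PREDICT(A' → ε) = { $, 'e' }
E has a single production, so nothing to check there.

Conflict found: Predict set conflict for A': { 'e' }
The grammar is NOT LL(1).

Answer: No. Predict set conflict for A': { 'e' }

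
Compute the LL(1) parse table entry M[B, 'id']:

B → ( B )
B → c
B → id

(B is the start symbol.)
To find M[B, 'id'], we find productions for B where 'id' is in the predict set (PREDICT(N → α) = (FIRST(α) \ {ε}) ∪ (FOLLOW(N) if α ⇒* ε)).

B → ( B ): PREDICT = { '(' }
B → c: PREDICT = { 'c' }
B → id: PREDICT = { 'id' }
  'id' is in predict set, so this production goes in M[B, 'id']

M[B, 'id'] = B → id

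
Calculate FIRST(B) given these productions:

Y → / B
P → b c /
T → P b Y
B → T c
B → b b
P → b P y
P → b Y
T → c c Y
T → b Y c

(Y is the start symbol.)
To compute FIRST(B), examine every production with B on the left-hand side, reading each right-hand side left to right until a non-nullable symbol is reached.

FIRST sets of the other non-terminals involved (by the same procedure, iterated to a fixed point):
  FIRST(T) = { 'b', 'c' }

From B → T c:
  - T is a non-terminal: add FIRST(T) \ {ε} = { 'b', 'c' }
    T is not nullable, so stop
From B → b b:
  - b is a terminal: add 'b' and stop

Collecting: FIRST(B) = { 'b', 'c' }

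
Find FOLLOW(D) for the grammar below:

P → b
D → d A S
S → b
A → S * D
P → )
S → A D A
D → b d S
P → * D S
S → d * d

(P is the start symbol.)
To compute FOLLOW(D), find every occurrence of D on a right-hand side N → α D β: add FIRST(β) \ {ε}, and if β is empty or nullable also add FOLLOW(N). Iterate to a fixed point.

In A → S * D: D is at the end, add FOLLOW(A)
In S → A D A: D is followed by A, add FIRST(A) \ {ε} = { 'b', 'd' }
In P → * D S: D is followed by S, add FIRST(S) \ {ε} = { 'b', 'd' }

The FOLLOW sets referred to above (computed the same way, to a fixed point):
  FOLLOW(A) = { $, '*', 'b', 'd' }

Taking the union: FOLLOW(D) = { $, '*', 'b', 'd' }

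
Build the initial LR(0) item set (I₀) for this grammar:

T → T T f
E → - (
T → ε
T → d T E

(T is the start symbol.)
First, augment the grammar with T' → T
I₀ = CLOSURE({ [T' → . T] }):
  [T' → . T] has the dot before T: add [T → . T T f], [T → .], [T → . d T E]
No further items can be added.

I₀ = { [T → . T T f], [T → . d T E], [T → .], [T' → . T] }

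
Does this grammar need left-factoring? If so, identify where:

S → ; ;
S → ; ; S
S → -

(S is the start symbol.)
Yes, S has productions with common prefix '; ;'

Left-factoring is needed when two productions for the same non-terminal
share a common prefix on the right-hand side.

Productions for S:
  S → ; ;
  S → ; ; S
  S → -

Found common prefix '; ;' in productions for S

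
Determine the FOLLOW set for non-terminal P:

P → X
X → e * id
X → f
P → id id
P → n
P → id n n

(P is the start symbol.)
To compute FOLLOW(P), find every occurrence of P on a right-hand side N → α P β: add FIRST(β) \ {ε}, and if β is empty or nullable also add FOLLOW(N). Iterate to a fixed point.

P is the start symbol, so $ ∈ FOLLOW(P).
P does not occur on any right-hand side.

Taking the union: FOLLOW(P) = { $ }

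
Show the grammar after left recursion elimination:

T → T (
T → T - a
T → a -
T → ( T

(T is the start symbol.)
T is directly left-recursive. The standard transformation for
  A → A α₁ | ... | A α_m | β₁ | ... | β_n
is
  A  → β₁ A' | ... | β_n A'
  A' → α₁ A' | ... | α_m A' | ε

T → a - becomes T → a - T'
T → ( T becomes T → ( T T'
T → T ( becomes T' → ( T'
T → T - a becomes T' → - a T'
Add T' → ε

Resulting grammar:
T → a - T'
T → ( T T'
T' → ( T'
T' → - a T'
T' → ε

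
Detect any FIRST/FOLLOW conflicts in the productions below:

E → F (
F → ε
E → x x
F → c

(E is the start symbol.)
A FIRST/FOLLOW conflict occurs when a non-terminal N has a nullable alternative N → β (β ⇒* ε) and another alternative N → α with FIRST(α) ∩ FOLLOW(N) ≠ ∅: on such a lookahead the parser cannot decide between expanding α and letting N vanish via β.

Nullable non-terminals: F.

F: nullable alternative(s) F → ε; FOLLOW(F) = { '(' }
  F → ε: FIRST \ {ε} = { } — this is the only nullable alternative, skip
  F → c: FIRST \ {ε} = { 'c' } — disjoint from FOLLOW(F)

E has no nullable alternative, so no FIRST/FOLLOW check is needed there.

No FIRST/FOLLOW conflicts found.

Answer: No FIRST/FOLLOW conflicts.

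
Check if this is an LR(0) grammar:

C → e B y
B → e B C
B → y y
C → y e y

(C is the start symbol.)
Yes, the grammar is LR(0)

Augment with C' → C and build the canonical LR(0) collection (I0 = CLOSURE({[C' → . C]}), then GOTO on every symbol after a dot until no new states appear). It has 13 states:
  I0: { [C → . e B y], [C → . y e y], [C' → . C] }  — shift
  I1: { [C' → C .] }  — accept
  I2: { [B → . e B C], [B → . y y], [C → e . B y] }  — shift
  I3: { [C → y . e y] }  — shift
  I4: { [C → y e . y] }  — shift
  I5: { [C → y e y .] }  — reduce
  I6: { [C → e B . y] }  — shift
  I7: { [B → . e B C], [B → . y y], [B → e . B C] }  — shift
  I8: { [B → y . y] }  — shift
  I9: { [B → y y .] }  — reduce
  I10: { [B → e B . C], [C → . e B y], [C → . y e y] }  — shift
  I11: { [B → e B C .] }  — reduce
  I12: { [C → e B y .] }  — reduce

Every state is either a pure shift/goto state or contains exactly one complete item and nothing to shift — no conflicts. The grammar is LR(0).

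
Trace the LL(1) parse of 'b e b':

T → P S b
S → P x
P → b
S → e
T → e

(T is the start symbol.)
Stack is shown with the top on the left.

Stack    Input    Action
------------------------
T $      b e b $  output T → P S b
P S b $  b e b $  output P → b
b S b $  b e b $  match 'b'
S b $    e b $    output S → e
e b $    e b $    match 'e'
b $      b $      match 'b'
$        $        accept

The string is accepted.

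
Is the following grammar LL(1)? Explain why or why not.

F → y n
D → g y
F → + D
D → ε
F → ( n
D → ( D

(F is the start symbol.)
Yes, the grammar is LL(1).

A grammar is LL(1) if for each non-terminal N with multiple productions, the predict sets of those productions are pairwise disjoint, where PREDICT(N → α) = (FIRST(α) \ {ε}) ∪ (FOLLOW(N) if α ⇒* ε).

Relevant sets:
  FOLLOW(D) = { $ }

For F:
  PREDICT(F → y n) = { 'y' }
  PREDICT(F → '+' D) = { '+' }
  PREDICT(F → '(' n) = { '(' }
For D:
  PREDICT(D → g y) = { 'g' }
  PREDICT(D → ε) = { $ }
  PREDICT(D → '(' D) = { '(' }

All predict sets are disjoint. The grammar IS LL(1).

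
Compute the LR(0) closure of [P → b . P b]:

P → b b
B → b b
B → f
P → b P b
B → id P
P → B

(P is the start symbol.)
{ [B → . b b], [B → . f], [B → . id P], [P → . B], [P → . b P b], [P → . b b], [P → b . P b] }

To compute CLOSURE, for each item [A → α.Bβ] where B is a non-terminal, add [B → .γ] for all productions B → γ; repeat for the newly added items until nothing changes.

Start with: [P → b . P b]
  [P → b . P b] has the dot before P: add [P → . b b], [P → . b P b], [P → . B]
  [P → . B] has the dot before B: add [B → . b b], [B → . f], [B → . id P]
No further items can be added.

CLOSURE = { [B → . b b], [B → . f], [B → . id P], [P → . B], [P → . b P b], [P → . b b], [P → b . P b] }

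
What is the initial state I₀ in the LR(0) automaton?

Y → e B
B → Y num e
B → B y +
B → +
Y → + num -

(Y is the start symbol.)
{ [Y → . + num -], [Y → . e B], [Y' → . Y] }

First, augment the grammar with Y' → Y
I₀ = CLOSURE({ [Y' → . Y] }):
  [Y' → . Y] has the dot before Y: add [Y → . e B], [Y → . + num -]
No further items can be added.

I₀ = { [Y → . + num -], [Y → . e B], [Y' → . Y] }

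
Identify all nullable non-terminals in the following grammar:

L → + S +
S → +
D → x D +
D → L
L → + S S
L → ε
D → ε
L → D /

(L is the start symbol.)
{ 'D', 'L' }

A non-terminal is nullable if it can derive ε (the empty string): either it has an ε-production, or it has a production whose right-hand side consists entirely of nullable non-terminals.

ε-productions: L → ε, D → ε
So L, D are immediately nullable.
No further non-terminal can be added: every production for the remaining non-terminals contains a terminal or a non-nullable non-terminal.
Nullable = { 'D', 'L' }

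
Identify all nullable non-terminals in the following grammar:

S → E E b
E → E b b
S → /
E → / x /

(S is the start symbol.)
None

There are no ε-productions, so no non-terminal can derive ε.
No non-terminals are nullable.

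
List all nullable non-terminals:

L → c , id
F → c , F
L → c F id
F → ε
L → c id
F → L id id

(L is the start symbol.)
A non-terminal is nullable if it can derive ε (the empty string): either it has an ε-production, or it has a production whose right-hand side consists entirely of nullable non-terminals.

ε-productions: F → ε
So F is immediately nullable.
No further non-terminal can be added: every production for the remaining non-terminals contains a terminal or a non-nullable non-terminal.
Nullable = { 'F' }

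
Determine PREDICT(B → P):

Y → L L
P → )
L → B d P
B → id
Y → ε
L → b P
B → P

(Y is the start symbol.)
{ ')' }

PREDICT(B → P) = (FIRST(RHS) \ {ε}) ∪ (FOLLOW(B) if ε ∈ FIRST(RHS), i.e. RHS ⇒* ε)
FIRST(P) = { ')' }
FIRST(P) = { ')' }
ε ∉ FIRST(P), so FOLLOW(B) is not added.
PREDICT(B → P) = { ')' }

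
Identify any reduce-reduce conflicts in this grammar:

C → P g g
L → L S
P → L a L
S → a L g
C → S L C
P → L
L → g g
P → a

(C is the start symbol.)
A reduce-reduce conflict occurs when an LR(0) state has two complete items [A → α .] and [B → β .] — both call for a reduction, and with no lookahead the parser cannot choose between them.

Augment with C' → C and build the canonical LR(0) collection (I0 = CLOSURE({[C' → . C]}), then GOTO on every symbol after a dot until no new states appear). It has 19 states:
  I0: { [C → . P g g], [C → . S L C], [C' → . C], [L → . L S], [L → . g g], [P → . L a L], [P → . L], [P → . a], [S → . a L g] }  — shift
  I1: { [C' → C .] }  — accept
  I2: { [L → L . S], [P → L . a L], [P → L .], [S → . a L g] }  — shift, reduce
  I3: { [C → P . g g] }  — shift
  I4: { [C → S . L C], [L → . L S], [L → . g g] }  — shift
  I5: { [L → . L S], [L → . g g], [P → a .], [S → a . L g] }  — shift, reduce
  I6: { [L → g . g] }  — shift
  I7: { [L → g g .] }  — reduce
  I8: { [L → L . S], [S → . a L g], [S → a L . g] }  — shift
  I9: { [L → L S .] }  — reduce
  I10: { [L → . L S], [L → . g g], [S → a . L g] }  — shift
  I11: { [S → a L g .] }  — reduce
  I12: { [C → . P g g], [C → . S L C], [C → S L . C], [L → . L S], [L → . g g], [L → L . S], [P → . L a L], [P → . L], [P → . a], [S → . a L g] }  — shift
  I13: { [C → S L C .] }  — reduce
  I14: { [C → S . L C], [L → . L S], [L → . g g], [L → L S .] }  — shift, reduce
  I15: { [C → P g . g] }  — shift
  I16: { [C → P g g .] }  — reduce
  I17: { [L → . L S], [L → . g g], [P → L a . L], [S → a . L g] }  — shift
  I18: { [L → L . S], [P → L a L .], [S → . a L g], [S → a L . g] }  — shift, reduce

No state contains more than one complete item.

Answer: No reduce-reduce conflicts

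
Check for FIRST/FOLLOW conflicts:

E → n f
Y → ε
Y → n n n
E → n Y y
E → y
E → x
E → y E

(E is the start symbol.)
A FIRST/FOLLOW conflict occurs when a non-terminal N has a nullable alternative N → β (β ⇒* ε) and another alternative N → α with FIRST(α) ∩ FOLLOW(N) ≠ ∅: on such a lookahead the parser cannot decide between expanding α and letting N vanish via β.

Nullable non-terminals: Y.

Y: nullable alternative(s) Y → ε; FOLLOW(Y) = { 'y' }
  Y → ε: FIRST \ {ε} = { } — this is the only nullable alternative, skip
  Y → n n n: FIRST \ {ε} = { 'n' } — disjoint from FOLLOW(Y)

E has no nullable alternative, so no FIRST/FOLLOW check is needed there.

No FIRST/FOLLOW conflicts found.

Answer: No FIRST/FOLLOW conflicts.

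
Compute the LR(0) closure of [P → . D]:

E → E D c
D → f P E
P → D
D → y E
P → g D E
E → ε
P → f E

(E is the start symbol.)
{ [D → . f P E], [D → . y E], [P → . D] }

Start with: [P → . D]
  [P → . D] has the dot before D: add [D → . f P E], [D → . y E]
No further items can be added.

CLOSURE = { [D → . f P E], [D → . y E], [P → . D] }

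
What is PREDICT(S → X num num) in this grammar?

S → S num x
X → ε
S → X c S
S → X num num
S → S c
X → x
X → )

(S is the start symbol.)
PREDICT(S → X num num) = (FIRST(RHS) \ {ε}) ∪ (FOLLOW(S) if ε ∈ FIRST(RHS), i.e. RHS ⇒* ε)
FIRST(X) = { ')', 'x', ε }
FIRST(X num num) = { ')', 'num', 'x' }
ε ∉ FIRST(X num num), so FOLLOW(S) is not added.
PREDICT(S → X num num) = { ')', 'num', 'x' }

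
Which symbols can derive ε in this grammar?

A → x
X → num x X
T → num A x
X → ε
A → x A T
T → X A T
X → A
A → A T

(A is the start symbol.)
A non-terminal is nullable if it can derive ε (the empty string): either it has an ε-production, or it has a production whose right-hand side consists entirely of nullable non-terminals.

ε-productions: X → ε
So X is immediately nullable.
No further non-terminal can be added: every production for the remaining non-terminals contains a terminal or a non-nullable non-terminal.
Nullable = { 'X' }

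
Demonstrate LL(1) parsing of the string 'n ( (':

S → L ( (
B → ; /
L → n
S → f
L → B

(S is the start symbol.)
LL(1) parsing maintains a stack (initially the start symbol over $) and the input. At each step: if the stack top is a terminal, match it against the current input token; if it is a non-terminal N, replace it with the RHS of M[N, lookahead] (the unique production whose predict set contains the lookahead).

Stack is shown with the top on the left.

Stack    Input    Action
------------------------
S $      n ( ( $  output S → L ( (
L ( ( $  n ( ( $  output L → n
n ( ( $  n ( ( $  match 'n'
( ( $    ( ( $    match '('
( $      ( $      match '('
$        $        accept

The string is accepted.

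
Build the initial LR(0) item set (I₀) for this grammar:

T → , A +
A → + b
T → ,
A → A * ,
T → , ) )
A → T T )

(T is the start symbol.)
First, augment the grammar with T' → T
I₀ = CLOSURE({ [T' → . T] }):
  [T' → . T] has the dot before T: add [T → . , A +], [T → . ,], [T → . , ) )]
No further items can be added.

I₀ = { [T → . , ) )], [T → . , A +], [T → . ,], [T' → . T] }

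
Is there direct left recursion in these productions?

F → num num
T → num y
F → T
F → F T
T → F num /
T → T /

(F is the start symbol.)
F → num num: starts with num
T → num y: starts with num
F → T: starts with T
F → F T: LEFT RECURSIVE (starts with F)
T → F num /: starts with F
T → T /: LEFT RECURSIVE (starts with T)

The grammar has direct left recursion on: F, T.

Answer: Yes, F, T are left-recursive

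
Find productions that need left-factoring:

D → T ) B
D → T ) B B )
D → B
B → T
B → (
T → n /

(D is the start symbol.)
Yes, D has productions with common prefix 'T ) B'

Left-factoring is needed when two productions for the same non-terminal
share a common prefix on the right-hand side.

Productions for D:
  D → T ) B
  D → T ) B B )
  D → B
Productions for B:
  B → T
  B → (

Found common prefix 'T ) B' in productions for D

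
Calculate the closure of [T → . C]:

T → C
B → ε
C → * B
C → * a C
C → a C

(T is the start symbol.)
{ [C → . * B], [C → . * a C], [C → . a C], [T → . C] }

Start with: [T → . C]
  [T → . C] has the dot before C: add [C → . * B], [C → . * a C], [C → . a C]
No further items can be added.

CLOSURE = { [C → . * B], [C → . * a C], [C → . a C], [T → . C] }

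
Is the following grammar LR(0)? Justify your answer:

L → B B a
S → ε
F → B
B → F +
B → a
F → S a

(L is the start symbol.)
Augment with L' → L and build the canonical LR(0) collection (I0 = CLOSURE({[L' → . L]}), then GOTO on every symbol after a dot until no new states appear). It has 10 states:
  I0: { [B → . F +], [B → . a], [F → . B], [F → . S a], [L → . B B a], [L' → . L], [S → .] }  — shift, reduce
  I1: { [B → . F +], [B → . a], [F → . B], [F → . S a], [F → B .], [L → B . B a], [S → .] }  — shift, 2 reduces
  I2: { [B → F . +] }  — shift
  I3: { [L' → L .] }  — accept
  I4: { [F → S . a] }  — shift
  I5: { [B → a .] }  — reduce
  I6: { [F → S a .] }  — reduce
  I7: { [B → F + .] }  — reduce
  I8: { [F → B .], [L → B B . a] }  — shift, reduce
  I9: { [L → B B a .] }  — reduce

Conflict in state I0:
  Shift-reduce conflict between [S → .] and [B → . a]
So the grammar is NOT LR(0).

Answer: No. Shift-reduce conflict between [S → .] and [B → . a]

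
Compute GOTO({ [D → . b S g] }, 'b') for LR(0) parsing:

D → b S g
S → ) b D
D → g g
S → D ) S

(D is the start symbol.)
{ [D → . b S g], [D → . g g], [D → b . S g], [S → . ) b D], [S → . D ) S] }

GOTO(I, 'b') = CLOSURE({ [A → αX.β] : [A → α.Xβ] ∈ I, X = 'b' })

Items with dot before 'b', with the dot advanced:
  [D → . b S g] → [D → b . S g]
Closure of the advanced items:
  [D → b . S g] has the dot before S: add [S → . ) b D], [S → . D ) S]
  [S → . D ) S] has the dot before D: add [D → . b S g], [D → . g g]

GOTO = { [D → . b S g], [D → . g g], [D → b . S g], [S → . ) b D], [S → . D ) S] }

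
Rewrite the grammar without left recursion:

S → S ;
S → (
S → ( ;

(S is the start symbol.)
S is directly left-recursive. The standard transformation for
  A → A α₁ | ... | A α_m | β₁ | ... | β_n
is
  A  → β₁ A' | ... | β_n A'
  A' → α₁ A' | ... | α_m A' | ε

S → ( becomes S → ( S'
S → ( ; becomes S → ( ; S'
S → S ; becomes S' → ; S'
Add S' → ε

Resulting grammar:
S → ( S'
S → ( ; S'
S' → ; S'
S' → ε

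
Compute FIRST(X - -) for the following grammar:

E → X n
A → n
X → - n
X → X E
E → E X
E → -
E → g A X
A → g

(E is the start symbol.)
{ '-' }

FIRST sets of the non-terminals involved (from the grammar, by fixed-point iteration):
  FIRST(X) = { '-' }

To compute FIRST(X - -), process the symbols left to right:
Symbol X is a non-terminal. Add FIRST(X) \ {ε} = { '-' }
X is not nullable (ε ∉ FIRST(X)), so stop here.
FIRST(X - -) = { '-' }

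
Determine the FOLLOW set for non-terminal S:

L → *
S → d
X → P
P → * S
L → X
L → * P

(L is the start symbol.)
In P → * S: S is at the end, add FOLLOW(P)

The FOLLOW sets referred to above (computed the same way, to a fixed point):
  FOLLOW(P) = { $ }

Taking the union: FOLLOW(S) = { $ }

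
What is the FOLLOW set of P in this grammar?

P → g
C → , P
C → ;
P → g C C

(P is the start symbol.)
P is the start symbol, so $ ∈ FOLLOW(P).
In C → , P: P is at the end, add FOLLOW(C)

The FOLLOW sets referred to above (computed the same way, to a fixed point):
  FOLLOW(C) = { $, ',', ';' }

Taking the union: FOLLOW(P) = { $, ',', ';' }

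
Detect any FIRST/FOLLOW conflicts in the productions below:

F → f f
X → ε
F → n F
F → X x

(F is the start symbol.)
No FIRST/FOLLOW conflicts.

A FIRST/FOLLOW conflict occurs when a non-terminal N has a nullable alternative N → β (β ⇒* ε) and another alternative N → α with FIRST(α) ∩ FOLLOW(N) ≠ ∅: on such a lookahead the parser cannot decide between expanding α and letting N vanish via β.

Nullable non-terminals: X.
X has a nullable alternative but only one production, so nothing to check.

F has no nullable alternative, so no FIRST/FOLLOW check is needed there.

No FIRST/FOLLOW conflicts found.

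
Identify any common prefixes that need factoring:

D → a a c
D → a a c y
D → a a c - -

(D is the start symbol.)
Yes, D has productions with common prefix 'a a c'

Left-factoring is needed when two productions for the same non-terminal
share a common prefix on the right-hand side.

Productions for D:
  D → a a c
  D → a a c y
  D → a a c - -

Found common prefix 'a a c' in productions for D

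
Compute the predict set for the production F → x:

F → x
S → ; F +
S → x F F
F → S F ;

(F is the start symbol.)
PREDICT(F → x) = (FIRST(RHS) \ {ε}) ∪ (FOLLOW(F) if ε ∈ FIRST(RHS), i.e. RHS ⇒* ε)
FIRST(x) = { 'x' }
ε ∉ FIRST(x), so FOLLOW(F) is not added.
PREDICT(F → x) = { 'x' }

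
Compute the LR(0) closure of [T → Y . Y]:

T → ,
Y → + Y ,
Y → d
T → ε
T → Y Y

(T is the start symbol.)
{ [T → Y . Y], [Y → . + Y ,], [Y → . d] }

To compute CLOSURE, for each item [A → α.Bβ] where B is a non-terminal, add [B → .γ] for all productions B → γ; repeat for the newly added items until nothing changes.

Start with: [T → Y . Y]
  [T → Y . Y] has the dot before Y: add [Y → . + Y ,], [Y → . d]
No further items can be added.

CLOSURE = { [T → Y . Y], [Y → . + Y ,], [Y → . d] }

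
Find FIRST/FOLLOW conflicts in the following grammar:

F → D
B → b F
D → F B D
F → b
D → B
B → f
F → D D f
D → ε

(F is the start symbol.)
Yes. F → b with FOLLOW(F) on { 'b' }; F → D D f with FOLLOW(F) on { 'b', 'f' }; D → F B D with FOLLOW(D) on { 'b', 'f' }; D → B with FOLLOW(D) on { 'b', 'f' }

A FIRST/FOLLOW conflict occurs when a non-terminal N has a nullable alternative N → β (β ⇒* ε) and another alternative N → α with FIRST(α) ∩ FOLLOW(N) ≠ ∅: on such a lookahead the parser cannot decide between expanding α and letting N vanish via β.

Nullable non-terminals: D, F.
FIRST sets used below: FIRST(F) = { 'b', 'f', ε }, FIRST(B) = { 'b', 'f' }, FIRST(D) = { 'b', 'f', ε }

D: nullable alternative(s) D → ε; FOLLOW(D) = { $, 'b', 'f' }
  D → F B D: FIRST \ {ε} = { 'b', 'f' } — overlaps FOLLOW(D) on { 'b', 'f' }: CONFLICT
  D → B: FIRST \ {ε} = { 'b', 'f' } — overlaps FOLLOW(D) on { 'b', 'f' }: CONFLICT
  D → ε: FIRST \ {ε} = { } — this is the only nullable alternative, skip

F: nullable alternative(s) F → D; FOLLOW(F) = { $, 'b', 'f' }
  F → D: FIRST \ {ε} = { 'b', 'f' } — this is the only nullable alternative, skip
  F → b: FIRST \ {ε} = { 'b' } — overlaps FOLLOW(F) on { 'b' }: CONFLICT
  F → D D f: FIRST \ {ε} = { 'b', 'f' } — overlaps FOLLOW(F) on { 'b', 'f' }: CONFLICT

B has no nullable alternative, so no FIRST/FOLLOW check is needed there.

So the grammar has 4 FIRST/FOLLOW conflicts (marked CONFLICT above).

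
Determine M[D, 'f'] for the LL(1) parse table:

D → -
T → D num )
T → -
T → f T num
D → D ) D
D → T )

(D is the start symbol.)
D → D ) D, D → T )

To find M[D, 'f'], we find productions for D where 'f' is in the predict set (PREDICT(N → α) = (FIRST(α) \ {ε}) ∪ (FOLLOW(N) if α ⇒* ε)).

Relevant sets:
  FIRST(D) = { '-', 'f' }
  FIRST(T) = { '-', 'f' }

D → -: PREDICT = { '-' }
D → D ) D: PREDICT = { '-', 'f' }
  'f' is in predict set, so this production goes in M[D, 'f']
D → T ): PREDICT = { '-', 'f' }
  'f' is in predict set, so this production goes in M[D, 'f']

M[D, 'f'] = D → D ) D, D → T )  (a multiply-defined cell — the grammar is not LL(1))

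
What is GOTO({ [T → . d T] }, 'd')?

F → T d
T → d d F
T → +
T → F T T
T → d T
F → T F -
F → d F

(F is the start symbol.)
GOTO(I, 'd') = CLOSURE({ [A → αX.β] : [A → α.Xβ] ∈ I, X = 'd' })

Items with dot before 'd', with the dot advanced:
  [T → . d T] → [T → d . T]
Closure of the advanced items:
  [T → d . T] has the dot before T: add [T → . d d F], [T → . +], [T → . F T T], [T → . d T]
  [T → . F T T] has the dot before F: add [F → . T d], [F → . T F -], [F → . d F]

GOTO = { [F → . T F -], [F → . T d], [F → . d F], [T → . +], [T → . F T T], [T → . d T], [T → . d d F], [T → d . T] }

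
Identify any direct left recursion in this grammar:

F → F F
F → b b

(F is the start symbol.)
Direct left recursion occurs when N → N α for some non-terminal N (the right-hand side begins with the left-hand side itself).

F → F F: LEFT RECURSIVE (starts with F)
F → b b: starts with b

The grammar has direct left recursion on: F.

Answer: Yes, F is left-recursive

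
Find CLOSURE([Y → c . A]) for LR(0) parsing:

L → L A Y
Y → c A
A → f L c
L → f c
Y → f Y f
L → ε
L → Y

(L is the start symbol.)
{ [A → . f L c], [Y → c . A] }

Start with: [Y → c . A]
  [Y → c . A] has the dot before A: add [A → . f L c]
No further items can be added.

CLOSURE = { [A → . f L c], [Y → c . A] }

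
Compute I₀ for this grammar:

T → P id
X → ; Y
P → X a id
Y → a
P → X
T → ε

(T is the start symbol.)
{ [P → . X a id], [P → . X], [T → . P id], [T → .], [T' → . T], [X → . ; Y] }

First, augment the grammar with T' → T
I₀ = CLOSURE({ [T' → . T] }):
  [T' → . T] has the dot before T: add [T → . P id], [T → .]
  [T → . P id] has the dot before P: add [P → . X a id], [P → . X]
  [P → . X a id] has the dot before X: add [X → . ; Y]
No further items can be added.

I₀ = { [P → . X a id], [P → . X], [T → . P id], [T → .], [T' → . T], [X → . ; Y] }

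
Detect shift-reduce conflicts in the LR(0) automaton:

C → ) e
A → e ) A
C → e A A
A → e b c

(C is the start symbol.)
No shift-reduce conflicts

A shift-reduce conflict occurs when an LR(0) state has both:
  - a complete (reduce) item [A → α .] (dot at the end), and
  - a shift item [B → β . c γ] (dot before a terminal).

Augment with C' → C and build the canonical LR(0) collection (I0 = CLOSURE({[C' → . C]}), then GOTO on every symbol after a dot until no new states appear). It has 12 states:
  I0: { [C → . ) e], [C → . e A A], [C' → . C] }  — shift
  I1: { [C → ) . e] }  — shift
  I2: { [C' → C .] }  — accept
  I3: { [A → . e ) A], [A → . e b c], [C → e . A A] }  — shift
  I4: { [A → . e ) A], [A → . e b c], [C → e A . A] }  — shift
  I5: { [A → e . ) A], [A → e . b c] }  — shift
  I6: { [A → . e ) A], [A → . e b c], [A → e ) . A] }  — shift
  I7: { [A → e b . c] }  — shift
  I8: { [A → e b c .] }  — reduce
  I9: { [A → e ) A .] }  — reduce
  I10: { [C → e A A .] }  — reduce
  I11: { [C → ) e .] }  — reduce

No state contains both a complete item and a shift item.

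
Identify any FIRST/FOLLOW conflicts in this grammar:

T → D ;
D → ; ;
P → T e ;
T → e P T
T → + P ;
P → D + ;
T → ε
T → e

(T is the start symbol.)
A FIRST/FOLLOW conflict occurs when a non-terminal N has a nullable alternative N → β (β ⇒* ε) and another alternative N → α with FIRST(α) ∩ FOLLOW(N) ≠ ∅: on such a lookahead the parser cannot decide between expanding α and letting N vanish via β.

Nullable non-terminals: T.
FIRST sets used below: FIRST(D) = { ';' }

T: nullable alternative(s) T → ε; FOLLOW(T) = { $, 'e' }
  T → D ;: FIRST \ {ε} = { ';' } — disjoint from FOLLOW(T)
  T → e P T: FIRST \ {ε} = { 'e' } — overlaps FOLLOW(T) on { 'e' }: CONFLICT
  T → + P ;: FIRST \ {ε} = { '+' } — disjoint from FOLLOW(T)
  T → ε: FIRST \ {ε} = { } — this is the only nullable alternative, skip
  T → e: FIRST \ {ε} = { 'e' } — overlaps FOLLOW(T) on { 'e' }: CONFLICT

D, P have no nullable alternative, so no FIRST/FOLLOW check is needed there.

So the grammar has 2 FIRST/FOLLOW conflicts (marked CONFLICT above).

Answer: Yes. T → e P T with FOLLOW(T) on { 'e' }; T → e with FOLLOW(T) on { 'e' }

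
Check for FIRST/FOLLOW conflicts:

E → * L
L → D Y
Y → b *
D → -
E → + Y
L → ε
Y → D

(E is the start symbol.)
No FIRST/FOLLOW conflicts.

Nullable non-terminals: L.
FIRST sets used below: FIRST(D) = { '-' }

L: nullable alternative(s) L → ε; FOLLOW(L) = { $ }
  L → D Y: FIRST \ {ε} = { '-' } — disjoint from FOLLOW(L)
  L → ε: FIRST \ {ε} = { } — this is the only nullable alternative, skip

D, E, Y have no nullable alternative, so no FIRST/FOLLOW check is needed there.

No FIRST/FOLLOW conflicts found.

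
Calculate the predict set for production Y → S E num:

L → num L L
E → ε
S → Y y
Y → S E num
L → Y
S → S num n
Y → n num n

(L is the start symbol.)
{ 'n' }

PREDICT(Y → S E num) = (FIRST(RHS) \ {ε}) ∪ (FOLLOW(Y) if ε ∈ FIRST(RHS), i.e. RHS ⇒* ε)
FIRST(S) = { 'n' }
FIRST(S E num) = { 'n' }
ε ∉ FIRST(S E num), so FOLLOW(Y) is not added.
PREDICT(Y → S E num) = { 'n' }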